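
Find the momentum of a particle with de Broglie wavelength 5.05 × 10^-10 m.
1.31 × 10^-24 kg·m/s

From the de Broglie relation λ = h/p, we solve for p:

p = h/λ
p = (6.626 × 10^-34 J·s) / (5.05 × 10^-10 m)
p = 1.31 × 10^-24 kg·m/s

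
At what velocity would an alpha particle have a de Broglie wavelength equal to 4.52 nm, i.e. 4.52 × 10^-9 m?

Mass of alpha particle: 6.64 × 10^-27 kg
2.21 × 10^1 m/s

From λ = h/(mv), solve for v:

v = h/(mλ)
v = (6.626 × 10^-34 J·s) / (6.64 × 10^-27 kg × 4.52 × 10^-9 m)
v = 2.21 × 10^1 m/s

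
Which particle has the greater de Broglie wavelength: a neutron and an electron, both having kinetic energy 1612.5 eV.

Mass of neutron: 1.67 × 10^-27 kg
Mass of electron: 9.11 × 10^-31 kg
The electron has the longer wavelength.

Using λ = h/√(2mKE):

For neutron: λ₁ = h/√(2m₁KE) = 7.13 × 10^-13 m
For electron: λ₂ = h/√(2m₂KE) = 3.05 × 10^-11 m

Since λ ∝ 1/√m at constant kinetic energy, the lighter particle has the longer wavelength.

The electron has the longer de Broglie wavelength.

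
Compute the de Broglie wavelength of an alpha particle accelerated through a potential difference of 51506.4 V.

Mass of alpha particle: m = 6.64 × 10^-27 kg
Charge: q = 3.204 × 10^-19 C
4.48 × 10^-14 m

When a particle is accelerated through voltage V, it gains kinetic energy KE = qV.

The de Broglie wavelength is then λ = h/√(2mqV):

λ = h/√(2mqV)
λ = (6.626 × 10^-34 J·s) / √(2 × 6.64 × 10^-27 kg × 3.204 × 10^-19 C × 51506.4 V)
λ = 4.48 × 10^-14 m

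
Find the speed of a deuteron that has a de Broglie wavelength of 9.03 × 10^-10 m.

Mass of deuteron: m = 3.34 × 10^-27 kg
2.20 × 10^2 m/s

From the de Broglie relation λ = h/(mv), we solve for v:

v = h/(mλ)
v = (6.626 × 10^-34 J·s) / (3.34 × 10^-27 kg × 9.03 × 10^-10 m)
v = 2.20 × 10^2 m/s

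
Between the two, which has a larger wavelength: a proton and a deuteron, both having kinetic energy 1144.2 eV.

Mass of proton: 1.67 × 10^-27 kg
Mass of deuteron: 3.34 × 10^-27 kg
The proton has the longer wavelength.

Using λ = h/√(2mKE):

For proton: λ₁ = h/√(2m₁KE) = 8.47 × 10^-13 m
For deuteron: λ₂ = h/√(2m₂KE) = 5.99 × 10^-13 m

Since λ ∝ 1/√m at constant kinetic energy, the lighter particle has the longer wavelength.

The proton has the longer de Broglie wavelength.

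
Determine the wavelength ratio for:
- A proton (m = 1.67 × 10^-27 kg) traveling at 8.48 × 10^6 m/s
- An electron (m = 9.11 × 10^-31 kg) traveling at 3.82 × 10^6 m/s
λ₁/λ₂ = 2.46 × 10^-4

Using λ = h/(mv):

λ₁ = h/(m₁v₁) = 4.68 × 10^-14 m
λ₂ = h/(m₂v₂) = 1.90 × 10^-10 m

Ratio λ₁/λ₂ = (m₂v₂)/(m₁v₁)
         = (9.11 × 10^-31 kg × 3.82 × 10^6 m/s) / (1.67 × 10^-27 kg × 8.48 × 10^6 m/s)
         = 2.46 × 10^-4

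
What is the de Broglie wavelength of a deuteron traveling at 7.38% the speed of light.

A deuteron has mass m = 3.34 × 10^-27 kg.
8.97 × 10^-15 m

Using the de Broglie relation λ = h/(mv):

v = 7.38% × c = 2.212 × 10^7 m/s

λ = h/(mv)
λ = (6.626 × 10^-34 J·s) / (3.34 × 10^-27 kg × 2.212 × 10^7 m/s)
λ = 8.97 × 10^-15 m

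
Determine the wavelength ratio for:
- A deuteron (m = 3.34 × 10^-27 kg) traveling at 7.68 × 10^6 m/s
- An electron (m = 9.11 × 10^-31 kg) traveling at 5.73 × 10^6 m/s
λ₁/λ₂ = 2.04 × 10^-4

Using λ = h/(mv):

λ₁ = h/(m₁v₁) = 2.58 × 10^-14 m
λ₂ = h/(m₂v₂) = 1.27 × 10^-10 m

Ratio λ₁/λ₂ = (m₂v₂)/(m₁v₁)
         = (9.11 × 10^-31 kg × 5.73 × 10^6 m/s) / (3.34 × 10^-27 kg × 7.68 × 10^6 m/s)
         = 2.04 × 10^-4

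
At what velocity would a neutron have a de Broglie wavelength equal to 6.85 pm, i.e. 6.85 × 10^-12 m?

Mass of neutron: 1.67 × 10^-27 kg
5.79 × 10^4 m/s

From λ = h/(mv), solve for v:

v = h/(mλ)
v = (6.626 × 10^-34 J·s) / (1.67 × 10^-27 kg × 6.85 × 10^-12 m)
v = 5.79 × 10^4 m/s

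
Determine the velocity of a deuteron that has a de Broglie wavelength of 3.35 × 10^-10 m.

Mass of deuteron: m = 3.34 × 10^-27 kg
5.92 × 10^2 m/s

From the de Broglie relation λ = h/(mv), we solve for v:

v = h/(mλ)
v = (6.626 × 10^-34 J·s) / (3.34 × 10^-27 kg × 3.35 × 10^-10 m)
v = 5.92 × 10^2 m/s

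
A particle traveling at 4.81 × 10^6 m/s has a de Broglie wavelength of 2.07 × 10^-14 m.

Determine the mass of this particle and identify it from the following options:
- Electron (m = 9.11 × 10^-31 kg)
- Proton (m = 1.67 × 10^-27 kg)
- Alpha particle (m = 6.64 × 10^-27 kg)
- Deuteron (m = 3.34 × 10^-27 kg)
The particle is an alpha particle.

From λ = h/(mv), solve for mass:

m = h/(λv)
m = (6.626 × 10^-34 J·s) / (2.07 × 10^-14 m × 4.81 × 10^6 m/s)
m = 6.65 × 10^-27 kg

Comparing with the listed masses, this is closest to an alpha particle.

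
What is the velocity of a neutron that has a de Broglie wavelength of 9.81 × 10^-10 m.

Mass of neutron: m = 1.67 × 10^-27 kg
4.04 × 10^2 m/s

From the de Broglie relation λ = h/(mv), we solve for v:

v = h/(mλ)
v = (6.626 × 10^-34 J·s) / (1.67 × 10^-27 kg × 9.81 × 10^-10 m)
v = 4.04 × 10^2 m/s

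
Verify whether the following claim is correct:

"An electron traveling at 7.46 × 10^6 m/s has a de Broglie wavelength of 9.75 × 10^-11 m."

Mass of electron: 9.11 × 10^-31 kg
True

The claim is correct.

Using λ = h/(mv):
λ = (6.626 × 10^-34 J·s) / (9.11 × 10^-31 kg × 7.46 × 10^6 m/s)
λ = 9.75 × 10^-11 m

This matches the claimed value.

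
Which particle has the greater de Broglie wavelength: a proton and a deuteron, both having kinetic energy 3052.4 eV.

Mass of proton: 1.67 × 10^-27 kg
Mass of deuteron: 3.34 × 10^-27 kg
The proton has the longer wavelength.

Using λ = h/√(2mKE):

For proton: λ₁ = h/√(2m₁KE) = 5.18 × 10^-13 m
For deuteron: λ₂ = h/√(2m₂KE) = 3.67 × 10^-13 m

Since λ ∝ 1/√m at constant kinetic energy, the lighter particle has the longer wavelength.

The proton has the longer de Broglie wavelength.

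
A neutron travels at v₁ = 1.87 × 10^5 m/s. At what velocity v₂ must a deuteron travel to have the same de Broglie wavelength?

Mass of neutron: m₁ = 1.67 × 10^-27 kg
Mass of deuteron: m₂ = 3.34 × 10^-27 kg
v₂ = 9.35 × 10^4 m/s

For equal de Broglie wavelengths: λ₁ = λ₂

h/(m₁v₁) = h/(m₂v₂)
m₁v₁ = m₂v₂
v₂ = v₁ · (m₁/m₂)

v₂ = 1.87 × 10^5 m/s × (1.67 × 10^-27 kg / 3.34 × 10^-27 kg)
v₂ = 9.35 × 10^4 m/s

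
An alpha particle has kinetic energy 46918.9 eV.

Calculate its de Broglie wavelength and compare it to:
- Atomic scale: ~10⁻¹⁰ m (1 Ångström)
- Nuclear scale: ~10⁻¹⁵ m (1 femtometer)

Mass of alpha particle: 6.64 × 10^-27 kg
λ = 6.63 × 10^-14 m, which is between nuclear and atomic scales.

Using λ = h/√(2mKE):

KE = 46918.9 eV = 7.517 × 10^-15 J

λ = h/√(2mKE)
λ = (6.626 × 10^-34 J·s) / √(2 × 6.64 × 10^-27 kg × 7.517 × 10^-15 J)
λ = 6.63 × 10^-14 m

Comparison:
- Atomic scale (10⁻¹⁰ m): λ is 0.00066× this size
- Nuclear scale (10⁻¹⁵ m): λ is 66× this size

The wavelength is between nuclear and atomic scales.

This wavelength is appropriate for probing atomic structure but too large for nuclear physics experiments.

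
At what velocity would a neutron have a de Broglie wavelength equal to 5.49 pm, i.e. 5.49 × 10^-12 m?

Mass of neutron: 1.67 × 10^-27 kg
7.23 × 10^4 m/s

From λ = h/(mv), solve for v:

v = h/(mλ)
v = (6.626 × 10^-34 J·s) / (1.67 × 10^-27 kg × 5.49 × 10^-12 m)
v = 7.23 × 10^4 m/s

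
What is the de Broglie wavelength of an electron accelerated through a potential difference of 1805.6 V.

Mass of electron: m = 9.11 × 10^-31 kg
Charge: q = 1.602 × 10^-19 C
2.89 × 10^-11 m

When a particle is accelerated through voltage V, it gains kinetic energy KE = qV.

The de Broglie wavelength is then λ = h/√(2mqV):

λ = h/√(2mqV)
λ = (6.626 × 10^-34 J·s) / √(2 × 9.11 × 10^-31 kg × 1.602 × 10^-19 C × 1805.6 V)
λ = 2.89 × 10^-11 m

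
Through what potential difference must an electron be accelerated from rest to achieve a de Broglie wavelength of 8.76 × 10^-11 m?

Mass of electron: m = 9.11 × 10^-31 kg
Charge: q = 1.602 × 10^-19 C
196 V

From λ = h/√(2mqV), we solve for V:

λ² = h²/(2mqV)
V = h²/(2mqλ²)
V = (6.626 × 10^-34 J·s)² / (2 × 9.11 × 10^-31 kg × 1.602 × 10^-19 C × (8.76 × 10^-11 m)²)
V = 196 V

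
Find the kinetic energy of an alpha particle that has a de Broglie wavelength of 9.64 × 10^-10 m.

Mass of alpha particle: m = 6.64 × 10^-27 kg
3.56 × 10^-23 J (or 2.22 × 10^-4 eV)

From λ = h/√(2mKE), we solve for KE:

λ² = h²/(2mKE)
KE = h²/(2mλ²)
KE = (6.626 × 10^-34 J·s)² / (2 × 6.64 × 10^-27 kg × (9.64 × 10^-10 m)²)
KE = 3.56 × 10^-23 J
KE = 2.22 × 10^-4 eV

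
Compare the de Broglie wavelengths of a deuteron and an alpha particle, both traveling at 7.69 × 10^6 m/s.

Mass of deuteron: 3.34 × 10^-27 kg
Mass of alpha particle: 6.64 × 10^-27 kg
The deuteron has the longer wavelength.

Using λ = h/(mv), since both particles have the same velocity, the wavelength depends only on mass.

For deuteron: λ₁ = h/(m₁v) = 2.58 × 10^-14 m
For alpha particle: λ₂ = h/(m₂v) = 1.30 × 10^-14 m

Since λ ∝ 1/m at constant velocity, the lighter particle has the longer wavelength.

The deuteron has the longer de Broglie wavelength.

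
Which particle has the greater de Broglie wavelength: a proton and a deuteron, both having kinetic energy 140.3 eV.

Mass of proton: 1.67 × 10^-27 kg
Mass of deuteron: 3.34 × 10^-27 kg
The proton has the longer wavelength.

Using λ = h/√(2mKE):

For proton: λ₁ = h/√(2m₁KE) = 2.42 × 10^-12 m
For deuteron: λ₂ = h/√(2m₂KE) = 1.71 × 10^-12 m

Since λ ∝ 1/√m at constant kinetic energy, the lighter particle has the longer wavelength.

The proton has the longer de Broglie wavelength.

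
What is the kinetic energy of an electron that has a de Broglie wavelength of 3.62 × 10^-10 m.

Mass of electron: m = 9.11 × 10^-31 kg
1.84 × 10^-18 J (or 11.5 eV)

From λ = h/√(2mKE), we solve for KE:

λ² = h²/(2mKE)
KE = h²/(2mλ²)
KE = (6.626 × 10^-34 J·s)² / (2 × 9.11 × 10^-31 kg × (3.62 × 10^-10 m)²)
KE = 1.84 × 10^-18 J
KE = 11.5 eV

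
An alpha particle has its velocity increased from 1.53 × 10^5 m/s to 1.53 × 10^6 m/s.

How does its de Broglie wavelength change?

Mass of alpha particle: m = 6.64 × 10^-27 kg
The wavelength decreases by a factor of 10.

Using λ = h/(mv):

Initial wavelength: λ₁ = h/(mv₁) = 6.52 × 10^-13 m
Final wavelength: λ₂ = h/(mv₂) = 6.52 × 10^-14 m

Since λ ∝ 1/v, when velocity increases by a factor of 10, the wavelength decreases by a factor of 10.

λ₂/λ₁ = v₁/v₂ = 1/10

The wavelength decreases by a factor of 10.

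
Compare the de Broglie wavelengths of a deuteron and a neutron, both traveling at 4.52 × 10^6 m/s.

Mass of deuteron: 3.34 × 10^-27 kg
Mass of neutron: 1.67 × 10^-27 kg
The neutron has the longer wavelength.

Using λ = h/(mv), since both particles have the same velocity, the wavelength depends only on mass.

For deuteron: λ₁ = h/(m₁v) = 4.39 × 10^-14 m
For neutron: λ₂ = h/(m₂v) = 8.78 × 10^-14 m

Since λ ∝ 1/m at constant velocity, the lighter particle has the longer wavelength.

The neutron has the longer de Broglie wavelength.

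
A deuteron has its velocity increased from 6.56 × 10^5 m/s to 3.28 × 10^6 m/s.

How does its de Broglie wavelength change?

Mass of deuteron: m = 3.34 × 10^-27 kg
The wavelength decreases by a factor of 5.

Using λ = h/(mv):

Initial wavelength: λ₁ = h/(mv₁) = 3.02 × 10^-13 m
Final wavelength: λ₂ = h/(mv₂) = 6.05 × 10^-14 m

Since λ ∝ 1/v, when velocity increases by a factor of 5, the wavelength decreases by a factor of 5.

λ₂/λ₁ = v₁/v₂ = 1/5

The wavelength decreases by a factor of 5.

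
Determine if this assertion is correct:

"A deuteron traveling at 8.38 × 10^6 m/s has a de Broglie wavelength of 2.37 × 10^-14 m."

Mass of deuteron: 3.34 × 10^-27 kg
True

The claim is correct.

Using λ = h/(mv):
λ = (6.626 × 10^-34 J·s) / (3.34 × 10^-27 kg × 8.38 × 10^6 m/s)
λ = 2.37 × 10^-14 m

This matches the claimed value.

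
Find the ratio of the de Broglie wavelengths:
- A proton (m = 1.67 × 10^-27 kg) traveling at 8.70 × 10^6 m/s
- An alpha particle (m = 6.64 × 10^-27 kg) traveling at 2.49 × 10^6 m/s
λ₁/λ₂ = 1.14

Using λ = h/(mv):

λ₁ = h/(m₁v₁) = 4.56 × 10^-14 m
λ₂ = h/(m₂v₂) = 4.01 × 10^-14 m

Ratio λ₁/λ₂ = (m₂v₂)/(m₁v₁)
         = (6.64 × 10^-27 kg × 2.49 × 10^6 m/s) / (1.67 × 10^-27 kg × 8.70 × 10^6 m/s)
         = 1.14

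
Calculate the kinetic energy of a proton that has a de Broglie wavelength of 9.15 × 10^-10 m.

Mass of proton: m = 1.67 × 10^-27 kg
1.57 × 10^-22 J (or 9.80 × 10^-4 eV)

From λ = h/√(2mKE), we solve for KE:

λ² = h²/(2mKE)
KE = h²/(2mλ²)
KE = (6.626 × 10^-34 J·s)² / (2 × 1.67 × 10^-27 kg × (9.15 × 10^-10 m)²)
KE = 1.57 × 10^-22 J
KE = 9.80 × 10^-4 eV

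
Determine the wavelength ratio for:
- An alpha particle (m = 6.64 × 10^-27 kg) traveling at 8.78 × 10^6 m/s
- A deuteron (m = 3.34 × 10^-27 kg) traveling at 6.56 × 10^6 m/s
λ₁/λ₂ = 0.376

Using λ = h/(mv):

λ₁ = h/(m₁v₁) = 1.14 × 10^-14 m
λ₂ = h/(m₂v₂) = 3.02 × 10^-14 m

Ratio λ₁/λ₂ = (m₂v₂)/(m₁v₁)
         = (3.34 × 10^-27 kg × 6.56 × 10^6 m/s) / (6.64 × 10^-27 kg × 8.78 × 10^6 m/s)
         = 0.376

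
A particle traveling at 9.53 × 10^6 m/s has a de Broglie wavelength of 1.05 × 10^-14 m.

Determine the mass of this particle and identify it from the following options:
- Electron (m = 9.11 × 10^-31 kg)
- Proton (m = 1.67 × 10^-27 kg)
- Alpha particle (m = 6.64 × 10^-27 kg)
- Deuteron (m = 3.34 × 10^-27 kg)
The particle is an alpha particle.

From λ = h/(mv), solve for mass:

m = h/(λv)
m = (6.626 × 10^-34 J·s) / (1.05 × 10^-14 m × 9.53 × 10^6 m/s)
m = 6.62 × 10^-27 kg

Comparing with the listed masses, this is closest to an alpha particle.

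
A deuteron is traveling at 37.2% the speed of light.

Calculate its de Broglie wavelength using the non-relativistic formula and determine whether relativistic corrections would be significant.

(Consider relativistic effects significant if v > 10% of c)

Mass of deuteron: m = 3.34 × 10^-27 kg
Yes, relativistic corrections are needed.

Using the non-relativistic de Broglie formula λ = h/(mv):

v = 37.2% × c = 1.115 × 10^8 m/s

λ = h/(mv)
λ = (6.626 × 10^-34 J·s) / (3.34 × 10^-27 kg × 1.115 × 10^8 m/s)
λ = 1.78 × 10^-15 m

Since v = 37.2% of c > 10% of c, relativistic corrections ARE significant and the actual wavelength would differ from this non-relativistic estimate.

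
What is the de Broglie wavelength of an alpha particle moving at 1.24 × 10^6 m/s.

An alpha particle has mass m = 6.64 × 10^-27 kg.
8.05 × 10^-14 m

Using the de Broglie relation λ = h/(mv):

λ = h/(mv)
λ = (6.626 × 10^-34 J·s) / (6.64 × 10^-27 kg × 1.24 × 10^6 m/s)
λ = 8.05 × 10^-14 m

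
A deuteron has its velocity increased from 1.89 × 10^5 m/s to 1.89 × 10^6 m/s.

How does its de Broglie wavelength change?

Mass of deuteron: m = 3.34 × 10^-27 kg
The wavelength decreases by a factor of 10.

Using λ = h/(mv):

Initial wavelength: λ₁ = h/(mv₁) = 1.05 × 10^-12 m
Final wavelength: λ₂ = h/(mv₂) = 1.05 × 10^-13 m

Since λ ∝ 1/v, when velocity increases by a factor of 10, the wavelength decreases by a factor of 10.

λ₂/λ₁ = v₁/v₂ = 1/10

The wavelength decreases by a factor of 10.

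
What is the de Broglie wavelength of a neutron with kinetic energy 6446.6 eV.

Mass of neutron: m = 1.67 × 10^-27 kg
3.57 × 10^-13 m

Using λ = h/√(2mKE):

First convert KE to Joules: KE = 6446.6 eV = 1.033 × 10^-15 J

λ = h/√(2mKE)
λ = (6.626 × 10^-34 J·s) / √(2 × 1.67 × 10^-27 kg × 1.033 × 10^-15 J)
λ = 3.57 × 10^-13 m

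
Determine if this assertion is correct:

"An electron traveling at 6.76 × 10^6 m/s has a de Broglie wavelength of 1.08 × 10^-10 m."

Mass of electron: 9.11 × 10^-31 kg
True

The claim is correct.

Using λ = h/(mv):
λ = (6.626 × 10^-34 J·s) / (9.11 × 10^-31 kg × 6.76 × 10^6 m/s)
λ = 1.08 × 10^-10 m

This matches the claimed value.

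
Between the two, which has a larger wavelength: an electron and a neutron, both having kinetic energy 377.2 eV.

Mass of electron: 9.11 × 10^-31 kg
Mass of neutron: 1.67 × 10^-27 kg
The electron has the longer wavelength.

Using λ = h/√(2mKE):

For electron: λ₁ = h/√(2m₁KE) = 6.31 × 10^-11 m
For neutron: λ₂ = h/√(2m₂KE) = 1.47 × 10^-12 m

Since λ ∝ 1/√m at constant kinetic energy, the lighter particle has the longer wavelength.

The electron has the longer de Broglie wavelength.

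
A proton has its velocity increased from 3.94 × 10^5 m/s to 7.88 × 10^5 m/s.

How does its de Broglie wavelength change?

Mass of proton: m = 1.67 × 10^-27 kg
The wavelength decreases by a factor of 2.

Using λ = h/(mv):

Initial wavelength: λ₁ = h/(mv₁) = 1.01 × 10^-12 m
Final wavelength: λ₂ = h/(mv₂) = 5.04 × 10^-13 m

Since λ ∝ 1/v, when velocity increases by a factor of 2, the wavelength decreases by a factor of 2.

λ₂/λ₁ = v₁/v₂ = 1/2

The wavelength decreases by a factor of 2.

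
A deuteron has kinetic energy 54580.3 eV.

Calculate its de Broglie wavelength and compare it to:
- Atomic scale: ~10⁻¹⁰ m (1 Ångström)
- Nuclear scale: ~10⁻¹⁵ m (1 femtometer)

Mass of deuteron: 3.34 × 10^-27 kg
λ = 8.67 × 10^-14 m, which is between nuclear and atomic scales.

Using λ = h/√(2mKE):

KE = 54580.3 eV = 8.745 × 10^-15 J

λ = h/√(2mKE)
λ = (6.626 × 10^-34 J·s) / √(2 × 3.34 × 10^-27 kg × 8.745 × 10^-15 J)
λ = 8.67 × 10^-14 m

Comparison:
- Atomic scale (10⁻¹⁰ m): λ is 0.00087× this size
- Nuclear scale (10⁻¹⁵ m): λ is 87× this size

The wavelength is between nuclear and atomic scales.

This wavelength is appropriate for probing atomic structure but too large for nuclear physics experiments.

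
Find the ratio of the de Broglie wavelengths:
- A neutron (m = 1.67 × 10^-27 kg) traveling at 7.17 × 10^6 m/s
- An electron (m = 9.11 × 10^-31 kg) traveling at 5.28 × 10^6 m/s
λ₁/λ₂ = 4.02 × 10^-4

Using λ = h/(mv):

λ₁ = h/(m₁v₁) = 5.53 × 10^-14 m
λ₂ = h/(m₂v₂) = 1.38 × 10^-10 m

Ratio λ₁/λ₂ = (m₂v₂)/(m₁v₁)
         = (9.11 × 10^-31 kg × 5.28 × 10^6 m/s) / (1.67 × 10^-27 kg × 7.17 × 10^6 m/s)
         = 4.02 × 10^-4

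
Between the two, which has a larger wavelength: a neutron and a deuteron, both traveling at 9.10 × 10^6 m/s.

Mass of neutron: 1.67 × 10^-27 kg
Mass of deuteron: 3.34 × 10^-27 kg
The neutron has the longer wavelength.

Using λ = h/(mv), since both particles have the same velocity, the wavelength depends only on mass.

For neutron: λ₁ = h/(m₁v) = 4.36 × 10^-14 m
For deuteron: λ₂ = h/(m₂v) = 2.18 × 10^-14 m

Since λ ∝ 1/m at constant velocity, the lighter particle has the longer wavelength.

The neutron has the longer de Broglie wavelength.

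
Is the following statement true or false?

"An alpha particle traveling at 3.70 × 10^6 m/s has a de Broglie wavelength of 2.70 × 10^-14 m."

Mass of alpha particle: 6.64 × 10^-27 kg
True

The claim is correct.

Using λ = h/(mv):
λ = (6.626 × 10^-34 J·s) / (6.64 × 10^-27 kg × 3.70 × 10^6 m/s)
λ = 2.70 × 10^-14 m

This matches the claimed value.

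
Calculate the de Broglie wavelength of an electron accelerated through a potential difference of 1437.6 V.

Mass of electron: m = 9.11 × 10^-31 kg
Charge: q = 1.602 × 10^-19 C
3.23 × 10^-11 m

When a particle is accelerated through voltage V, it gains kinetic energy KE = qV.

The de Broglie wavelength is then λ = h/√(2mqV):

λ = h/√(2mqV)
λ = (6.626 × 10^-34 J·s) / √(2 × 9.11 × 10^-31 kg × 1.602 × 10^-19 C × 1437.6 V)
λ = 3.23 × 10^-11 m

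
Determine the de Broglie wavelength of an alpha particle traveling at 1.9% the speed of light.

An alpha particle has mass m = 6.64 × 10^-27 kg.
1.75 × 10^-14 m

Using the de Broglie relation λ = h/(mv):

v = 1.9% × c = 5.696 × 10^6 m/s

λ = h/(mv)
λ = (6.626 × 10^-34 J·s) / (6.64 × 10^-27 kg × 5.696 × 10^6 m/s)
λ = 1.75 × 10^-14 m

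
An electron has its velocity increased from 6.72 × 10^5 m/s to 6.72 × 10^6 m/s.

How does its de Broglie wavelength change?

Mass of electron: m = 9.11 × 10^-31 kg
The wavelength decreases by a factor of 10.

Using λ = h/(mv):

Initial wavelength: λ₁ = h/(mv₁) = 1.08 × 10^-9 m
Final wavelength: λ₂ = h/(mv₂) = 1.08 × 10^-10 m

Since λ ∝ 1/v, when velocity increases by a factor of 10, the wavelength decreases by a factor of 10.

λ₂/λ₁ = v₁/v₂ = 1/10

The wavelength decreases by a factor of 10.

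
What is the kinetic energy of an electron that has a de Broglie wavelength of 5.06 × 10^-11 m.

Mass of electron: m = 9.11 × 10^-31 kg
9.41 × 10^-17 J (or 587 eV)

From λ = h/√(2mKE), we solve for KE:

λ² = h²/(2mKE)
KE = h²/(2mλ²)
KE = (6.626 × 10^-34 J·s)² / (2 × 9.11 × 10^-31 kg × (5.06 × 10^-11 m)²)
KE = 9.41 × 10^-17 J
KE = 587 eV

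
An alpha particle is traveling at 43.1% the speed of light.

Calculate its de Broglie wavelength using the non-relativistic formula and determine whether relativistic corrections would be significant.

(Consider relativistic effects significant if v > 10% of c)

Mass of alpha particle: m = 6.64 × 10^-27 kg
Yes, relativistic corrections are needed.

Using the non-relativistic de Broglie formula λ = h/(mv):

v = 43.1% × c = 1.292 × 10^8 m/s

λ = h/(mv)
λ = (6.626 × 10^-34 J·s) / (6.64 × 10^-27 kg × 1.292 × 10^8 m/s)
λ = 7.72 × 10^-16 m

Since v = 43.1% of c > 10% of c, relativistic corrections ARE significant and the actual wavelength would differ from this non-relativistic estimate.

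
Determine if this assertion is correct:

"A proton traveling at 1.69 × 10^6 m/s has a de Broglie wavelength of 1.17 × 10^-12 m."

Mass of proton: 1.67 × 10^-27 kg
False

The claim is incorrect.

Using λ = h/(mv):
λ = (6.626 × 10^-34 J·s) / (1.67 × 10^-27 kg × 1.69 × 10^6 m/s)
λ = 2.35 × 10^-13 m

The actual wavelength differs from the claimed 1.17 × 10^-12 m.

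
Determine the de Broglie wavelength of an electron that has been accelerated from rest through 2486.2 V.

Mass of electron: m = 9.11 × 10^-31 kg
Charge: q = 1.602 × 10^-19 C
2.46 × 10^-11 m

When a particle is accelerated through voltage V, it gains kinetic energy KE = qV.

The de Broglie wavelength is then λ = h/√(2mqV):

λ = h/√(2mqV)
λ = (6.626 × 10^-34 J·s) / √(2 × 9.11 × 10^-31 kg × 1.602 × 10^-19 C × 2486.2 V)
λ = 2.46 × 10^-11 m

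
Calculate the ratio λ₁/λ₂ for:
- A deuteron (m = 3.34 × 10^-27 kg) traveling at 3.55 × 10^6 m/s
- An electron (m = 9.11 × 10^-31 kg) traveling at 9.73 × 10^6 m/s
λ₁/λ₂ = 7.48 × 10^-4

Using λ = h/(mv):

λ₁ = h/(m₁v₁) = 5.59 × 10^-14 m
λ₂ = h/(m₂v₂) = 7.48 × 10^-11 m

Ratio λ₁/λ₂ = (m₂v₂)/(m₁v₁)
         = (9.11 × 10^-31 kg × 9.73 × 10^6 m/s) / (3.34 × 10^-27 kg × 3.55 × 10^6 m/s)
         = 7.48 × 10^-4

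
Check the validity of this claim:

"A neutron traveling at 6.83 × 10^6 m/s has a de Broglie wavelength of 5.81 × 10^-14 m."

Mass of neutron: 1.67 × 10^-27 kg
True

The claim is correct.

Using λ = h/(mv):
λ = (6.626 × 10^-34 J·s) / (1.67 × 10^-27 kg × 6.83 × 10^6 m/s)
λ = 5.81 × 10^-14 m

This matches the claimed value.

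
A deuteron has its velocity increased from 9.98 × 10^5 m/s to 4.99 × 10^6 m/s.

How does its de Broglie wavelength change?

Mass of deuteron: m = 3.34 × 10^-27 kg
The wavelength decreases by a factor of 5.

Using λ = h/(mv):

Initial wavelength: λ₁ = h/(mv₁) = 1.99 × 10^-13 m
Final wavelength: λ₂ = h/(mv₂) = 3.98 × 10^-14 m

Since λ ∝ 1/v, when velocity increases by a factor of 5, the wavelength decreases by a factor of 5.

λ₂/λ₁ = v₁/v₂ = 1/5

The wavelength decreases by a factor of 5.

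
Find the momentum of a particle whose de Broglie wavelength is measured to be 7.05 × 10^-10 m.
9.40 × 10^-25 kg·m/s

From the de Broglie relation λ = h/p, we solve for p:

p = h/λ
p = (6.626 × 10^-34 J·s) / (7.05 × 10^-10 m)
p = 9.40 × 10^-25 kg·m/s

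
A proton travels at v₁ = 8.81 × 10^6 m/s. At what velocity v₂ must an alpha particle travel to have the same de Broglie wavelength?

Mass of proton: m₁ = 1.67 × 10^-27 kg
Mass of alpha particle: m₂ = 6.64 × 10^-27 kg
v₂ = 2.22 × 10^6 m/s

For equal de Broglie wavelengths: λ₁ = λ₂

h/(m₁v₁) = h/(m₂v₂)
m₁v₁ = m₂v₂
v₂ = v₁ · (m₁/m₂)

v₂ = 8.81 × 10^6 m/s × (1.67 × 10^-27 kg / 6.64 × 10^-27 kg)
v₂ = 2.22 × 10^6 m/s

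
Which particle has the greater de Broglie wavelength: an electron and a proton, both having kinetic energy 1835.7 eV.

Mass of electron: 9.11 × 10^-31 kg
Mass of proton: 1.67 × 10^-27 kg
The electron has the longer wavelength.

Using λ = h/√(2mKE):

For electron: λ₁ = h/√(2m₁KE) = 2.86 × 10^-11 m
For proton: λ₂ = h/√(2m₂KE) = 6.69 × 10^-13 m

Since λ ∝ 1/√m at constant kinetic energy, the lighter particle has the longer wavelength.

The electron has the longer de Broglie wavelength.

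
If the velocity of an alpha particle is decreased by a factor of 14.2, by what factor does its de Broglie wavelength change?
The wavelength increases by a factor of 14.2.

From λ = h/(mv), the wavelength is inversely proportional to velocity:

λ ∝ 1/v

If v → v/14.2, then λ → 14.2λ

When velocity is decreased by a factor of 14.2, the wavelength increases by a factor of 14.2.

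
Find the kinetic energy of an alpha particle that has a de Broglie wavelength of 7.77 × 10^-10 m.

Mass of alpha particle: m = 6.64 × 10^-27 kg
5.48 × 10^-23 J (or 3.42 × 10^-4 eV)

From λ = h/√(2mKE), we solve for KE:

λ² = h²/(2mKE)
KE = h²/(2mλ²)
KE = (6.626 × 10^-34 J·s)² / (2 × 6.64 × 10^-27 kg × (7.77 × 10^-10 m)²)
KE = 5.48 × 10^-23 J
KE = 3.42 × 10^-4 eV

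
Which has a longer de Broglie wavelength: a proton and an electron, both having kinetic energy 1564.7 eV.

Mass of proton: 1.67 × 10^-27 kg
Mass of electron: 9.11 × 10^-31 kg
The electron has the longer wavelength.

Using λ = h/√(2mKE):

For proton: λ₁ = h/√(2m₁KE) = 7.24 × 10^-13 m
For electron: λ₂ = h/√(2m₂KE) = 3.10 × 10^-11 m

Since λ ∝ 1/√m at constant kinetic energy, the lighter particle has the longer wavelength.

The electron has the longer de Broglie wavelength.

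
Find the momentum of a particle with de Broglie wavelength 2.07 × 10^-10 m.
3.20 × 10^-24 kg·m/s

From the de Broglie relation λ = h/p, we solve for p:

p = h/λ
p = (6.626 × 10^-34 J·s) / (2.07 × 10^-10 m)
p = 3.20 × 10^-24 kg·m/s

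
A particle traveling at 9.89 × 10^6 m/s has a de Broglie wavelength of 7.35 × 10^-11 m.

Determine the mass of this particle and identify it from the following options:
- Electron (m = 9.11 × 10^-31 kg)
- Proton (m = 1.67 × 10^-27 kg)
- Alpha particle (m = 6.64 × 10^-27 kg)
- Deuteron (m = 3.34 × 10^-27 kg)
The particle is an electron.

From λ = h/(mv), solve for mass:

m = h/(λv)
m = (6.626 × 10^-34 J·s) / (7.35 × 10^-11 m × 9.89 × 10^6 m/s)
m = 9.12 × 10^-31 kg

Comparing with the listed masses, this is closest to an electron.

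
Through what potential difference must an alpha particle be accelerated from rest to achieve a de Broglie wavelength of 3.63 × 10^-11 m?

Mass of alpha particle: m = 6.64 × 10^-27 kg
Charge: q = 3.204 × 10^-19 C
7.83 × 10^-2 V

From λ = h/√(2mqV), we solve for V:

λ² = h²/(2mqV)
V = h²/(2mqλ²)
V = (6.626 × 10^-34 J·s)² / (2 × 6.64 × 10^-27 kg × 3.204 × 10^-19 C × (3.63 × 10^-11 m)²)
V = 7.83 × 10^-2 V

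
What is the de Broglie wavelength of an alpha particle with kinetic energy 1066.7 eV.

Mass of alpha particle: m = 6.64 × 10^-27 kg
4.40 × 10^-13 m

Using λ = h/√(2mKE):

First convert KE to Joules: KE = 1066.7 eV = 1.709 × 10^-16 J

λ = h/√(2mKE)
λ = (6.626 × 10^-34 J·s) / √(2 × 6.64 × 10^-27 kg × 1.709 × 10^-16 J)
λ = 4.40 × 10^-13 m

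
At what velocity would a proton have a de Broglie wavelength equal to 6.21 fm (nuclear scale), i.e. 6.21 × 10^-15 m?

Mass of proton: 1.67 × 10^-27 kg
6.39 × 10^7 m/s

From λ = h/(mv), solve for v:

v = h/(mλ)
v = (6.626 × 10^-34 J·s) / (1.67 × 10^-27 kg × 6.21 × 10^-15 m)
v = 6.39 × 10^7 m/s

Note: This velocity is 21.3% of the speed of light, so relativistic corrections would be needed for a more accurate calculation.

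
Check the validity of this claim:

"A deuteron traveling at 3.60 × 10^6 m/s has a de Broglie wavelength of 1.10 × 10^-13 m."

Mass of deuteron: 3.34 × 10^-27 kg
False

The claim is incorrect.

Using λ = h/(mv):
λ = (6.626 × 10^-34 J·s) / (3.34 × 10^-27 kg × 3.60 × 10^6 m/s)
λ = 5.51 × 10^-14 m

The actual wavelength differs from the claimed 1.10 × 10^-13 m.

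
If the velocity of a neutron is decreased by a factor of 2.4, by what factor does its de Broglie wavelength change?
The wavelength increases by a factor of 2.4.

From λ = h/(mv), the wavelength is inversely proportional to velocity:

λ ∝ 1/v

If v → v/2.4, then λ → 2.4λ

When velocity is decreased by a factor of 2.4, the wavelength increases by a factor of 2.4.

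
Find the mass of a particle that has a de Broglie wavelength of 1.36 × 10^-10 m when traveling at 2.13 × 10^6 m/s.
2.29 × 10^-30 kg

From the de Broglie relation λ = h/(mv), we solve for m:

m = h/(λv)
m = (6.626 × 10^-34 J·s) / (1.36 × 10^-10 m × 2.13 × 10^6 m/s)
m = 2.29 × 10^-30 kg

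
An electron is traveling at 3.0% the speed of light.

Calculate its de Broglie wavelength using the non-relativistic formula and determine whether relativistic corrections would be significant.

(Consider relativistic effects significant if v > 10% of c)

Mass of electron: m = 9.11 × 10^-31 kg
No, relativistic corrections are not needed.

Using the non-relativistic de Broglie formula λ = h/(mv):

v = 3.0% × c = 8.994 × 10^6 m/s

λ = h/(mv)
λ = (6.626 × 10^-34 J·s) / (9.11 × 10^-31 kg × 8.994 × 10^6 m/s)
λ = 8.09 × 10^-11 m

Since v = 3.0% of c < 10% of c, relativistic corrections are NOT significant and this non-relativistic result is a good approximation.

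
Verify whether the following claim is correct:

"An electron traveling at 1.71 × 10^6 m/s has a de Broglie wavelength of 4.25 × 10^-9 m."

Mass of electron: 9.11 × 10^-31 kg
False

The claim is incorrect.

Using λ = h/(mv):
λ = (6.626 × 10^-34 J·s) / (9.11 × 10^-31 kg × 1.71 × 10^6 m/s)
λ = 4.25 × 10^-10 m

The actual wavelength differs from the claimed 4.25 × 10^-9 m.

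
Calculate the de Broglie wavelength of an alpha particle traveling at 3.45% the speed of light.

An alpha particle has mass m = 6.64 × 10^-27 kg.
9.65 × 10^-15 m

Using the de Broglie relation λ = h/(mv):

v = 3.45% × c = 1.034 × 10^7 m/s

λ = h/(mv)
λ = (6.626 × 10^-34 J·s) / (6.64 × 10^-27 kg × 1.034 × 10^7 m/s)
λ = 9.65 × 10^-15 m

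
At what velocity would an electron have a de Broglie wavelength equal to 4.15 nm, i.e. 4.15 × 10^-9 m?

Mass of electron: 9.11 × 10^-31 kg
1.75 × 10^5 m/s

From λ = h/(mv), solve for v:

v = h/(mλ)
v = (6.626 × 10^-34 J·s) / (9.11 × 10^-31 kg × 4.15 × 10^-9 m)
v = 1.75 × 10^5 m/s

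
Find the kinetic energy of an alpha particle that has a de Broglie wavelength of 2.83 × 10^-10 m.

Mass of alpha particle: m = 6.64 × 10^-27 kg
4.13 × 10^-22 J (or 2.58 × 10^-3 eV)

From λ = h/√(2mKE), we solve for KE:

λ² = h²/(2mKE)
KE = h²/(2mλ²)
KE = (6.626 × 10^-34 J·s)² / (2 × 6.64 × 10^-27 kg × (2.83 × 10^-10 m)²)
KE = 4.13 × 10^-22 J
KE = 2.58 × 10^-3 eV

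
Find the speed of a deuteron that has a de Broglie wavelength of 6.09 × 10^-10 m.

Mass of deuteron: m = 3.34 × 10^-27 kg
3.26 × 10^2 m/s

From the de Broglie relation λ = h/(mv), we solve for v:

v = h/(mλ)
v = (6.626 × 10^-34 J·s) / (3.34 × 10^-27 kg × 6.09 × 10^-10 m)
v = 3.26 × 10^2 m/s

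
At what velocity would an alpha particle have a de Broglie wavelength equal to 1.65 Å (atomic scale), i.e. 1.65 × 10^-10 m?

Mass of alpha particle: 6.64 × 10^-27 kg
6.05 × 10^2 m/s

From λ = h/(mv), solve for v:

v = h/(mλ)
v = (6.626 × 10^-34 J·s) / (6.64 × 10^-27 kg × 1.65 × 10^-10 m)
v = 6.05 × 10^2 m/s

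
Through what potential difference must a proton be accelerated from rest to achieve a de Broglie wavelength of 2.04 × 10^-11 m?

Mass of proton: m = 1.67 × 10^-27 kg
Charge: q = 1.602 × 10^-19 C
1.97 V

From λ = h/√(2mqV), we solve for V:

λ² = h²/(2mqV)
V = h²/(2mqλ²)
V = (6.626 × 10^-34 J·s)² / (2 × 1.67 × 10^-27 kg × 1.602 × 10^-19 C × (2.04 × 10^-11 m)²)
V = 1.97 V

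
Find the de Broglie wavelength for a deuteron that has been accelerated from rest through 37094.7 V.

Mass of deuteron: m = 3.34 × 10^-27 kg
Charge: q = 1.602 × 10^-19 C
1.05 × 10^-13 m

When a particle is accelerated through voltage V, it gains kinetic energy KE = qV.

The de Broglie wavelength is then λ = h/√(2mqV):

λ = h/√(2mqV)
λ = (6.626 × 10^-34 J·s) / √(2 × 3.34 × 10^-27 kg × 1.602 × 10^-19 C × 37094.7 V)
λ = 1.05 × 10^-13 m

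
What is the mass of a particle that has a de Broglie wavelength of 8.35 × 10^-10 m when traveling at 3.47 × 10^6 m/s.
2.29 × 10^-31 kg

From the de Broglie relation λ = h/(mv), we solve for m:

m = h/(λv)
m = (6.626 × 10^-34 J·s) / (8.35 × 10^-10 m × 3.47 × 10^6 m/s)
m = 2.29 × 10^-31 kg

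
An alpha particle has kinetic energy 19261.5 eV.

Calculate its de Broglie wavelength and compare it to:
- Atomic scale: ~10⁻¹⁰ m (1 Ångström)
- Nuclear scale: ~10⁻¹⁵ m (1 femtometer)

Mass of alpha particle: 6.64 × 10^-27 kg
λ = 1.04 × 10^-13 m, which is between nuclear and atomic scales.

Using λ = h/√(2mKE):

KE = 19261.5 eV = 3.086 × 10^-15 J

λ = h/√(2mKE)
λ = (6.626 × 10^-34 J·s) / √(2 × 6.64 × 10^-27 kg × 3.086 × 10^-15 J)
λ = 1.04 × 10^-13 m

Comparison:
- Atomic scale (10⁻¹⁰ m): λ is 0.001× this size
- Nuclear scale (10⁻¹⁵ m): λ is 1e+02× this size

The wavelength is between nuclear and atomic scales.

This wavelength is appropriate for probing atomic structure but too large for nuclear physics experiments.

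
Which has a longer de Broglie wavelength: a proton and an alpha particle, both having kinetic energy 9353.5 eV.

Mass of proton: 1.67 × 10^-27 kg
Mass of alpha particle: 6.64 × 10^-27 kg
The proton has the longer wavelength.

Using λ = h/√(2mKE):

For proton: λ₁ = h/√(2m₁KE) = 2.96 × 10^-13 m
For alpha particle: λ₂ = h/√(2m₂KE) = 1.49 × 10^-13 m

Since λ ∝ 1/√m at constant kinetic energy, the lighter particle has the longer wavelength.

The proton has the longer de Broglie wavelength.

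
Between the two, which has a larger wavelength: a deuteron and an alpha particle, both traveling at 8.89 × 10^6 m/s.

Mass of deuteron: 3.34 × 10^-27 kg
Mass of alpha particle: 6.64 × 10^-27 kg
The deuteron has the longer wavelength.

Using λ = h/(mv), since both particles have the same velocity, the wavelength depends only on mass.

For deuteron: λ₁ = h/(m₁v) = 2.23 × 10^-14 m
For alpha particle: λ₂ = h/(m₂v) = 1.12 × 10^-14 m

Since λ ∝ 1/m at constant velocity, the lighter particle has the longer wavelength.

The deuteron has the longer de Broglie wavelength.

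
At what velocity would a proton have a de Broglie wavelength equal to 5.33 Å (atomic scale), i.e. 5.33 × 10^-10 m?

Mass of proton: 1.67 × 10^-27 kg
7.44 × 10^2 m/s

From λ = h/(mv), solve for v:

v = h/(mλ)
v = (6.626 × 10^-34 J·s) / (1.67 × 10^-27 kg × 5.33 × 10^-10 m)
v = 7.44 × 10^2 m/s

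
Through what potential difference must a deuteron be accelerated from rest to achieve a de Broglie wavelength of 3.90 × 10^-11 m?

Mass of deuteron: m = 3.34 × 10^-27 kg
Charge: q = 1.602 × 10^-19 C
2.70 × 10^-1 V

From λ = h/√(2mqV), we solve for V:

λ² = h²/(2mqV)
V = h²/(2mqλ²)
V = (6.626 × 10^-34 J·s)² / (2 × 3.34 × 10^-27 kg × 1.602 × 10^-19 C × (3.90 × 10^-11 m)²)
V = 2.70 × 10^-1 V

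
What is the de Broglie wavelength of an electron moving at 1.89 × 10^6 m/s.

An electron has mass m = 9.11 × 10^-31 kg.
3.85 × 10^-10 m

Using the de Broglie relation λ = h/(mv):

λ = h/(mv)
λ = (6.626 × 10^-34 J·s) / (9.11 × 10^-31 kg × 1.89 × 10^6 m/s)
λ = 3.85 × 10^-10 m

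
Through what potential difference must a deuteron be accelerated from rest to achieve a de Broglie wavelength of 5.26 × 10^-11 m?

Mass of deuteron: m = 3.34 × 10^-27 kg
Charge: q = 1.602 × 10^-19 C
1.48 × 10^-1 V

From λ = h/√(2mqV), we solve for V:

λ² = h²/(2mqV)
V = h²/(2mqλ²)
V = (6.626 × 10^-34 J·s)² / (2 × 3.34 × 10^-27 kg × 1.602 × 10^-19 C × (5.26 × 10^-11 m)²)
V = 1.48 × 10^-1 V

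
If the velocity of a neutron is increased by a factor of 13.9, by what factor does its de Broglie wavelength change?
The wavelength decreases by a factor of 13.9.

From λ = h/(mv), the wavelength is inversely proportional to velocity:

λ ∝ 1/v

If v → 13.9v, then λ → λ/13.9

When velocity is increased by a factor of 13.9, the wavelength decreases by a factor of 13.9.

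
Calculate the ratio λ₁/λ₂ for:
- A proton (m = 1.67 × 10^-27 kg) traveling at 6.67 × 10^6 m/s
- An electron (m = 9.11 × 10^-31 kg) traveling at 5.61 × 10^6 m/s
λ₁/λ₂ = 4.59 × 10^-4

Using λ = h/(mv):

λ₁ = h/(m₁v₁) = 5.95 × 10^-14 m
λ₂ = h/(m₂v₂) = 1.30 × 10^-10 m

Ratio λ₁/λ₂ = (m₂v₂)/(m₁v₁)
         = (9.11 × 10^-31 kg × 5.61 × 10^6 m/s) / (1.67 × 10^-27 kg × 6.67 × 10^6 m/s)
         = 4.59 × 10^-4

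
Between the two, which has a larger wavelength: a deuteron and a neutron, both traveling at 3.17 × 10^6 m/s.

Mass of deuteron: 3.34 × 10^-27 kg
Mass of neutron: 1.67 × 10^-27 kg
The neutron has the longer wavelength.

Using λ = h/(mv), since both particles have the same velocity, the wavelength depends only on mass.

For deuteron: λ₁ = h/(m₁v) = 6.26 × 10^-14 m
For neutron: λ₂ = h/(m₂v) = 1.25 × 10^-13 m

Since λ ∝ 1/m at constant velocity, the lighter particle has the longer wavelength.

The neutron has the longer de Broglie wavelength.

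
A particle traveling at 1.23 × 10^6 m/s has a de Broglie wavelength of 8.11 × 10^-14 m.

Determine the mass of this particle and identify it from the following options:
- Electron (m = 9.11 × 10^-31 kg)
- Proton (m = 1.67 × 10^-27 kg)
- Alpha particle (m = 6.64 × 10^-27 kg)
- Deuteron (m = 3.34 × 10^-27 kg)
The particle is an alpha particle.

From λ = h/(mv), solve for mass:

m = h/(λv)
m = (6.626 × 10^-34 J·s) / (8.11 × 10^-14 m × 1.23 × 10^6 m/s)
m = 6.64 × 10^-27 kg

Comparing with the listed masses, this is closest to an alpha particle.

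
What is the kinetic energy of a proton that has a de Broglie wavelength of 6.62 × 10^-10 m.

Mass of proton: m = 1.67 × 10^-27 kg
3.00 × 10^-22 J (or 1.87 × 10^-3 eV)

From λ = h/√(2mKE), we solve for KE:

λ² = h²/(2mKE)
KE = h²/(2mλ²)
KE = (6.626 × 10^-34 J·s)² / (2 × 1.67 × 10^-27 kg × (6.62 × 10^-10 m)²)
KE = 3.00 × 10^-22 J
KE = 1.87 × 10^-3 eV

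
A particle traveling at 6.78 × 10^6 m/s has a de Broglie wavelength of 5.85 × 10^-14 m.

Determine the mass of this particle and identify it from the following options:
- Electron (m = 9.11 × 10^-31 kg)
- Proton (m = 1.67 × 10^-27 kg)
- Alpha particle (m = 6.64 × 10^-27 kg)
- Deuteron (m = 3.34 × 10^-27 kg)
The particle is a proton.

From λ = h/(mv), solve for mass:

m = h/(λv)
m = (6.626 × 10^-34 J·s) / (5.85 × 10^-14 m × 6.78 × 10^6 m/s)
m = 1.67 × 10^-27 kg

Comparing with the listed masses, this is closest to a proton.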